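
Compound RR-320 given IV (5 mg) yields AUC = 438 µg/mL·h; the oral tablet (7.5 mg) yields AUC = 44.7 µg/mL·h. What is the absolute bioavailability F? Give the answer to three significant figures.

F = (AUC_ev / D_ev) / (AUC_iv / D_iv)
  = (44.7/7.5) / (438/5)
  = 5.96 / 87.6 = 0.0680

F = 0.0680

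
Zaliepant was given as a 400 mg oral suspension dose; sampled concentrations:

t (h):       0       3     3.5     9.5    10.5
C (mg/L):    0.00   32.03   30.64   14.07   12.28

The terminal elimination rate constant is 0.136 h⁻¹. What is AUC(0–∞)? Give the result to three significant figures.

Trapezoidal AUC_0→10.5:
  [0→3]: (0.00+32.03)/2 × 3 = 48.045
  [3→3.5]: (32.03+30.64)/2 × 0.5 = 15.6675
  [3.5→9.5]: (30.64+14.07)/2 × 6 = 134.13
  [9.5→10.5]: (14.07+12.28)/2 × 1 = 13.175
  Sum = 211.0175 mg/L·h
Extrapolated tail: C_last / k_e = 12.28 / 0.136 = 90.294
AUC_0→∞ = 211.0175 + 90.294 = 301.3115 mg/L·h

AUC = 301 mg/L·h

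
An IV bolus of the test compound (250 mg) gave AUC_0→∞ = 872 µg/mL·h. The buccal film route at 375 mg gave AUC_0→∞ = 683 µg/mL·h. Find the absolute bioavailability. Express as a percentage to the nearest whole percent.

F = 52%

F = (AUC_ev / D_ev) / (AUC_iv / D_iv)
  = (683/375) / (872/250)
  = 1.82133 / 3.488 = 0.5222
  = 52.22%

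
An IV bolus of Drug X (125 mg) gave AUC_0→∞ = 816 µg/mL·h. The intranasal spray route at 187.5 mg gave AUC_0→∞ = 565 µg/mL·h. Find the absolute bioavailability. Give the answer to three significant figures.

F = 0.462

F = (AUC_ev / D_ev) / (AUC_iv / D_iv)
  = (565/187.5) / (816/125)
  = 3.01333 / 6.528 = 0.4616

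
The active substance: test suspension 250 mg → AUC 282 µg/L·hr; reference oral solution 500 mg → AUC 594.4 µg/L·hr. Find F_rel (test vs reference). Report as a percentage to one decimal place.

F_rel = 94.9%

F_rel = (AUC_test/D_test) / (AUC_ref/D_ref)
      = (282/250) / (594.4/500)
      = 1.128 / 1.1888 = 0.9489 = 94.89%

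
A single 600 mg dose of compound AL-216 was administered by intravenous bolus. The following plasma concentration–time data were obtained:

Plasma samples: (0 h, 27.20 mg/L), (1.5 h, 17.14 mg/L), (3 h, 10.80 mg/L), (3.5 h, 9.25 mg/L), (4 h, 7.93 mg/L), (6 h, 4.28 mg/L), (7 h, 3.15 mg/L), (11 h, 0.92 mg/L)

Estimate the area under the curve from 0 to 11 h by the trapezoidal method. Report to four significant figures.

AUC = 87.58 mg/L·h

Trapezoidal AUC_0→11:
  [0→1.5]: (27.20+17.14)/2 × 1.5 = 33.255
  [1.5→3]: (17.14+10.80)/2 × 1.5 = 20.955
  [3→3.5]: (10.80+9.25)/2 × 0.5 = 5.0125
  [3.5→4]: (9.25+7.93)/2 × 0.5 = 4.295
  [4→6]: (7.93+4.28)/2 × 2 = 12.21
  [6→7]: (4.28+3.15)/2 × 1 = 3.715
  [7→11]: (3.15+0.92)/2 × 4 = 8.14
  Sum = 87.5825 mg/L·h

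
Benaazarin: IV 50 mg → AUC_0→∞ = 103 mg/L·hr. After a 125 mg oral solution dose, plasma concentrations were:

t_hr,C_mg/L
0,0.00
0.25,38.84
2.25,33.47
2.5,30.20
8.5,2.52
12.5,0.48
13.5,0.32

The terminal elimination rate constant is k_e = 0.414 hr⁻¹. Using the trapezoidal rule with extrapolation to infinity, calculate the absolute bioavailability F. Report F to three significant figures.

F = 0.740

Trapezoidal AUC_0→13.5 (oral solution):
  [0→0.25]: (0.00+38.84)/2 × 0.25 = 4.855
  [0.25→2.25]: (38.84+33.47)/2 × 2 = 72.31
  [2.25→2.5]: (33.47+30.20)/2 × 0.25 = 7.95875
  [2.5→8.5]: (30.20+2.52)/2 × 6 = 98.16
  [8.5→12.5]: (2.52+0.48)/2 × 4 = 6.0
  [12.5→13.5]: (0.48+0.32)/2 × 1 = 0.4
  Sum = 189.68375 mg/L·hr
Tail: C_last/k_e = 0.32/0.414 = 0.773
AUC_0→∞ (oral solution) = 189.68375 + 0.773 = 190.45675 mg/L·hr
F = (AUC_ev/D_ev)/(AUC_iv/D_iv) = (190.45675/125)/(103/50) = 1.523654/2.06 = 0.7396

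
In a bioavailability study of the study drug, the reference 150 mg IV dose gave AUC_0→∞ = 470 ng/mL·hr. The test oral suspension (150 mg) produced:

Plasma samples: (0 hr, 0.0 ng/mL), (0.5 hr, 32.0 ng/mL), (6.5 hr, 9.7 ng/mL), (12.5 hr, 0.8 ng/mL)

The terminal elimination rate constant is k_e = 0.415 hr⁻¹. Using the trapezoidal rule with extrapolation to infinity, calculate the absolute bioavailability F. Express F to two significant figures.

F = 0.35

Trapezoidal AUC_0→12.5 (oral suspension):
  [0→0.5]: (0.0+32.0)/2 × 0.5 = 8.0
  [0.5→6.5]: (32.0+9.7)/2 × 6 = 125.1
  [6.5→12.5]: (9.7+0.8)/2 × 6 = 31.5
  Sum = 164.6 ng/mL·hr
Tail: C_last/k_e = 0.8/0.415 = 1.928
AUC_0→∞ (oral suspension) = 164.6 + 1.928 = 166.528 ng/mL·hr
F = (AUC_ev/D_ev)/(AUC_iv/D_iv) = (166.528/150)/(470/150) = 1.11019/3.13333 = 0.3543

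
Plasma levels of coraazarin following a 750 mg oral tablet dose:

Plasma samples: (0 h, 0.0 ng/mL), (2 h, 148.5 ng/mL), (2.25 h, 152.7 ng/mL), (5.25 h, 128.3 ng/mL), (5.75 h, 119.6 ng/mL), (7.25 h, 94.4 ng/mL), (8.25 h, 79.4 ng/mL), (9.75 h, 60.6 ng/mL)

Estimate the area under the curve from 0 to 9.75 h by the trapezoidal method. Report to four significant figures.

Trapezoidal AUC_0→9.75:
  [0→2]: (0.0+148.5)/2 × 2 = 148.5
  [2→2.25]: (148.5+152.7)/2 × 0.25 = 37.65
  [2.25→5.25]: (152.7+128.3)/2 × 3 = 421.5
  [5.25→5.75]: (128.3+119.6)/2 × 0.5 = 61.975
  [5.75→7.25]: (119.6+94.4)/2 × 1.5 = 160.5
  [7.25→8.25]: (94.4+79.4)/2 × 1 = 86.9
  [8.25→9.75]: (79.4+60.6)/2 × 1.5 = 105.0
  Sum = 1022.025 ng/mL·h

AUC = 1022 ng/mL·h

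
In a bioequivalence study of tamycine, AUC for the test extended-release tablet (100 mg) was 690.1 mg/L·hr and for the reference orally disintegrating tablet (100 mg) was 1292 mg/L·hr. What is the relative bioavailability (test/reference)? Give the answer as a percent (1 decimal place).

F_rel = (AUC_test/D_test) / (AUC_ref/D_ref)
      = (690.1/100) / (1292/100)
      = 6.901 / 12.92 = 0.5341 = 53.41%

F_rel = 53.4%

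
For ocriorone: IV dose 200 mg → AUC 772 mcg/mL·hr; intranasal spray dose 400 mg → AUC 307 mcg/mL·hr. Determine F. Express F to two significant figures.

F = 0.20

F = (AUC_ev / D_ev) / (AUC_iv / D_iv)
  = (307/400) / (772/200)
  = 0.7675 / 3.86 = 0.1988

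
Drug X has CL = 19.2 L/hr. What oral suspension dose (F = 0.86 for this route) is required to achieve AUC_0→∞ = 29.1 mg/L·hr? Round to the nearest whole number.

Dose = CL × AUC_0→∞ / F
     = 19.2 × 29.1 / 0.86 = 649.674 mg

Dose = 650 mg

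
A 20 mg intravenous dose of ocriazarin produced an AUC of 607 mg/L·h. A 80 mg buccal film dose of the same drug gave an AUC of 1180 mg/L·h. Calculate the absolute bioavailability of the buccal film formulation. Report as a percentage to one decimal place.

F = (AUC_ev / D_ev) / (AUC_iv / D_iv)
  = (1180/80) / (607/20)
  = 14.75 / 30.35 = 0.4860
  = 48.60%

F = 48.6%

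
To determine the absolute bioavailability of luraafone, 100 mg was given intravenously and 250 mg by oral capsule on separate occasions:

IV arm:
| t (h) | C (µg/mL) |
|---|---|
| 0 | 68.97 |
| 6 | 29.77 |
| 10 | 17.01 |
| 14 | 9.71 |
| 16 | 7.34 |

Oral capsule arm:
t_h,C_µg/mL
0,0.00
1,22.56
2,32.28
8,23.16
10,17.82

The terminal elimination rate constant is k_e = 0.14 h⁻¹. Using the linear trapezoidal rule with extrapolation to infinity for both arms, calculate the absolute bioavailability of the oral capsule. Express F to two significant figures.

F = 0.29

Trapezoidal AUC_0→16 (IV):
  [0→6]: (68.97+29.77)/2 × 6 = 296.22
  [6→10]: (29.77+17.01)/2 × 4 = 93.56
  [10→14]: (17.01+9.71)/2 × 4 = 53.44
  [14→16]: (9.71+7.34)/2 × 2 = 17.05
  Sum = 460.27 µg/mL·h
IV tail: 7.34/0.14 = 52.429; AUC_iv,0→∞ = 460.27 + 52.429 = 512.699 µg/mL·h
Trapezoidal AUC_0→10 (oral capsule):
  [0→1]: (0.00+22.56)/2 × 1 = 11.28
  [1→2]: (22.56+32.28)/2 × 1 = 27.42
  [2→8]: (32.28+23.16)/2 × 6 = 166.32
  [8→10]: (23.16+17.82)/2 × 2 = 40.98
  Sum = 246.0 µg/mL·h
oral capsule tail: 17.82/0.14 = 127.286; AUC_ev,0→∞ = 246.0 + 127.286 = 373.286 µg/mL·h
F = (AUC_ev/D_ev)/(AUC_iv/D_iv) = (373.286/250)/(512.699/100) = 1.493144/5.12699 = 0.2912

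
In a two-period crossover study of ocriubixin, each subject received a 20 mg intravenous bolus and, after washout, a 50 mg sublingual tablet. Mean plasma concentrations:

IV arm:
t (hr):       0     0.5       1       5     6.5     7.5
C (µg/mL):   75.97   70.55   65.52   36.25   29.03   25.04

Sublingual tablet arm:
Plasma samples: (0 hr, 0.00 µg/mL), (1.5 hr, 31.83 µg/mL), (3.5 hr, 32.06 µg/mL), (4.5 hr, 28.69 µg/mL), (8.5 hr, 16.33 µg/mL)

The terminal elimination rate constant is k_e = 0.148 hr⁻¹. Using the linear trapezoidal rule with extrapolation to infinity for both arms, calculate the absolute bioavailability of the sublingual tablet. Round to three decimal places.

F = 0.245

Trapezoidal AUC_0→7.5 (IV):
  [0→0.5]: (75.97+70.55)/2 × 0.5 = 36.63
  [0.5→1]: (70.55+65.52)/2 × 0.5 = 34.0175
  [1→5]: (65.52+36.25)/2 × 4 = 203.54
  [5→6.5]: (36.25+29.03)/2 × 1.5 = 48.96
  [6.5→7.5]: (29.03+25.04)/2 × 1 = 27.035
  Sum = 350.1825 µg/mL·hr
IV tail: 25.04/0.148 = 169.189; AUC_iv,0→∞ = 350.1825 + 169.189 = 519.3715 µg/mL·hr
Trapezoidal AUC_0→8.5 (sublingual tablet):
  [0→1.5]: (0.00+31.83)/2 × 1.5 = 23.8725
  [1.5→3.5]: (31.83+32.06)/2 × 2 = 63.89
  [3.5→4.5]: (32.06+28.69)/2 × 1 = 30.375
  [4.5→8.5]: (28.69+16.33)/2 × 4 = 90.04
  Sum = 208.1775 µg/mL·hr
sublingual tablet tail: 16.33/0.148 = 110.338; AUC_ev,0→∞ = 208.1775 + 110.338 = 318.5155 µg/mL·hr
F = (AUC_ev/D_ev)/(AUC_iv/D_iv) = (318.5155/50)/(519.3715/20) = 6.37031/25.968575 = 0.2453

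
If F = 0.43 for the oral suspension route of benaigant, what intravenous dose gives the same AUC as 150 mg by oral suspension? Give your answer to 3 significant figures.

D_iv = 64.5 mg

Systemic exposure from an extravascular dose = F × D_ev, so the equivalent IV dose is F × D_ev.
D_iv = F × D_ev = 0.43 × 150 = 64.5 mg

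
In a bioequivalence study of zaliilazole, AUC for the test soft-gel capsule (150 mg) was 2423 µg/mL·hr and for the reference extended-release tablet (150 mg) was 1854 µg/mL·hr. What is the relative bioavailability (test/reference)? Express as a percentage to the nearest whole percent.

F_rel = (AUC_test/D_test) / (AUC_ref/D_ref)
      = (2423/150) / (1854/150)
      = 16.1533 / 12.36 = 1.3069 = 130.69%

F_rel = 131%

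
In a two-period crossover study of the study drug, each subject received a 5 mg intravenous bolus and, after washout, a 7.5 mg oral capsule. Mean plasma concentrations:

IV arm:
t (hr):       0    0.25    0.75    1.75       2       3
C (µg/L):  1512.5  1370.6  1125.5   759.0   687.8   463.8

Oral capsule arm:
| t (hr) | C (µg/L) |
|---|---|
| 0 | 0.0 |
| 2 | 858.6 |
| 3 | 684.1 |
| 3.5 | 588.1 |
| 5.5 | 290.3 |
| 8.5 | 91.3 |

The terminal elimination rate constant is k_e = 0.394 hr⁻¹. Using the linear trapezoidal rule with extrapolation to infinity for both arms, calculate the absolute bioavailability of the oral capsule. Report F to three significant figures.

F = 0.627

Trapezoidal AUC_0→3 (IV):
  [0→0.25]: (1512.5+1370.6)/2 × 0.25 = 360.3875
  [0.25→0.75]: (1370.6+1125.5)/2 × 0.5 = 624.025
  [0.75→1.75]: (1125.5+759.0)/2 × 1 = 942.25
  [1.75→2]: (759.0+687.8)/2 × 0.25 = 180.85
  [2→3]: (687.8+463.8)/2 × 1 = 575.8
  Sum = 2683.3125 µg/L·hr
IV tail: 463.8/0.394 = 1177.157; AUC_iv,0→∞ = 2683.3125 + 1177.157 = 3860.4695 µg/L·hr
Trapezoidal AUC_0→8.5 (oral capsule):
  [0→2]: (0.0+858.6)/2 × 2 = 858.6
  [2→3]: (858.6+684.1)/2 × 1 = 771.35
  [3→3.5]: (684.1+588.1)/2 × 0.5 = 318.05
  [3.5→5.5]: (588.1+290.3)/2 × 2 = 878.4
  [5.5→8.5]: (290.3+91.3)/2 × 3 = 572.4
  Sum = 3398.8 µg/L·hr
oral capsule tail: 91.3/0.394 = 231.726; AUC_ev,0→∞ = 3398.8 + 231.726 = 3630.526 µg/L·hr
F = (AUC_ev/D_ev)/(AUC_iv/D_iv) = (3630.526/7.5)/(3860.4695/5) = 484.07/772.0939 = 0.6270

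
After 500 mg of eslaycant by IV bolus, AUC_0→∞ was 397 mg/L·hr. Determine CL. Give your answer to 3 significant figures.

CL = Dose_iv / AUC_0→∞
   = 500 / 397 = 1.25945 L/hr

CL = 1.26 L/hr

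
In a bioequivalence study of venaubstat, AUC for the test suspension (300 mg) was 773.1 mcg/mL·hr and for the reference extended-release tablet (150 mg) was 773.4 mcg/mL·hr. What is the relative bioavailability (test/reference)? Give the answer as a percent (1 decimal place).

F_rel = (AUC_test/D_test) / (AUC_ref/D_ref)
      = (773.1/300) / (773.4/150)
      = 2.577 / 5.156 = 0.4998 = 49.98%

F_rel = 50.0%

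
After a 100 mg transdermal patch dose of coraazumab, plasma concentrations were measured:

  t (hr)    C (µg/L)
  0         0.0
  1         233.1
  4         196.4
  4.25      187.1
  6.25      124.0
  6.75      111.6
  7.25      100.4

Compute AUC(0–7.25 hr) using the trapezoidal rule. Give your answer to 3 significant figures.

AUC = 1230 µg/L·hr

Trapezoidal AUC_0→7.25:
  [0→1]: (0.0+233.1)/2 × 1 = 116.55
  [1→4]: (233.1+196.4)/2 × 3 = 644.25
  [4→4.25]: (196.4+187.1)/2 × 0.25 = 47.9375
  [4.25→6.25]: (187.1+124.0)/2 × 2 = 311.1
  [6.25→6.75]: (124.0+111.6)/2 × 0.5 = 58.9
  [6.75→7.25]: (111.6+100.4)/2 × 0.5 = 53.0
  Sum = 1231.7375 µg/L·hr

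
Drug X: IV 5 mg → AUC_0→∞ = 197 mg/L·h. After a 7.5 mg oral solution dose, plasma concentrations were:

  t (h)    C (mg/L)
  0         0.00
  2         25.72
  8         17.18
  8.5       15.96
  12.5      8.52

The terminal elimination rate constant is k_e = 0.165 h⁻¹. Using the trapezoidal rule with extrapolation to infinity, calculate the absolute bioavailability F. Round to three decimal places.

F = 0.891

Trapezoidal AUC_0→12.5 (oral solution):
  [0→2]: (0.00+25.72)/2 × 2 = 25.72
  [2→8]: (25.72+17.18)/2 × 6 = 128.7
  [8→8.5]: (17.18+15.96)/2 × 0.5 = 8.285
  [8.5→12.5]: (15.96+8.52)/2 × 4 = 48.96
  Sum = 211.665 mg/L·h
Tail: C_last/k_e = 8.52/0.165 = 51.636
AUC_0→∞ (oral solution) = 211.665 + 51.636 = 263.301 mg/L·h
F = (AUC_ev/D_ev)/(AUC_iv/D_iv) = (263.301/7.5)/(197/5) = 35.1068/39.4 = 0.8910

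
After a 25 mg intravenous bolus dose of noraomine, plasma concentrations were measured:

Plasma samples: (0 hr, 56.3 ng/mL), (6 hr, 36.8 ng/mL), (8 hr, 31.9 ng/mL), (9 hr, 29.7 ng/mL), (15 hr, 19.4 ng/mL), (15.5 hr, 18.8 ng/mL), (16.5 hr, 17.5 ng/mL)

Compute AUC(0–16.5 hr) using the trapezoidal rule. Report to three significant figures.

Trapezoidal AUC_0→16.5:
  [0→6]: (56.3+36.8)/2 × 6 = 279.3
  [6→8]: (36.8+31.9)/2 × 2 = 68.7
  [8→9]: (31.9+29.7)/2 × 1 = 30.8
  [9→15]: (29.7+19.4)/2 × 6 = 147.3
  [15→15.5]: (19.4+18.8)/2 × 0.5 = 9.55
  [15.5→16.5]: (18.8+17.5)/2 × 1 = 18.15
  Sum = 553.8 ng/mL·hr

AUC = 554 ng/mL·hr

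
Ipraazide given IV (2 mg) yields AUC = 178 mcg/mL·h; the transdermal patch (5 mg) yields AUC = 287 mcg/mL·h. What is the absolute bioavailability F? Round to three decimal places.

F = (AUC_ev / D_ev) / (AUC_iv / D_iv)
  = (287/5) / (178/2)
  = 57.4 / 89 = 0.6449

F = 0.645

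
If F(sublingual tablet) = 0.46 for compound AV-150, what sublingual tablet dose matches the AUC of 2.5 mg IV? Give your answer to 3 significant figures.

D_sublingual = 5.43 mg

For equal systemic exposure: F × D_ev = D_iv
D_ev = D_iv / F = 2.5 / 0.46 = 5.43478 mg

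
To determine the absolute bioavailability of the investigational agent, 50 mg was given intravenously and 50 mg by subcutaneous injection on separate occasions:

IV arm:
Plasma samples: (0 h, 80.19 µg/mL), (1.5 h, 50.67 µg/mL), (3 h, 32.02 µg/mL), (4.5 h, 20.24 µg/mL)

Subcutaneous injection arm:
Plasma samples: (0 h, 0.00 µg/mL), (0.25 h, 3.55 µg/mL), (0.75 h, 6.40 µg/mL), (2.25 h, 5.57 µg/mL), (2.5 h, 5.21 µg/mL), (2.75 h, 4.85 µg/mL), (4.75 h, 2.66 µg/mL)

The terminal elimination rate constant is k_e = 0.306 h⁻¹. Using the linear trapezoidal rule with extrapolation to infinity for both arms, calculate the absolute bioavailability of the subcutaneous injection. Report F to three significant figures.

Trapezoidal AUC_0→4.5 (IV):
  [0→1.5]: (80.19+50.67)/2 × 1.5 = 98.145
  [1.5→3]: (50.67+32.02)/2 × 1.5 = 62.0175
  [3→4.5]: (32.02+20.24)/2 × 1.5 = 39.195
  Sum = 199.3575 µg/mL·h
IV tail: 20.24/0.306 = 66.144; AUC_iv,0→∞ = 199.3575 + 66.144 = 265.5015 µg/mL·h
Trapezoidal AUC_0→4.75 (subcutaneous injection):
  [0→0.25]: (0.00+3.55)/2 × 0.25 = 0.44375
  [0.25→0.75]: (3.55+6.40)/2 × 0.5 = 2.4875
  [0.75→2.25]: (6.40+5.57)/2 × 1.5 = 8.9775
  [2.25→2.5]: (5.57+5.21)/2 × 0.25 = 1.3475
  [2.5→2.75]: (5.21+4.85)/2 × 0.25 = 1.2575
  [2.75→4.75]: (4.85+2.66)/2 × 2 = 7.51
  Sum = 22.02375 µg/mL·h
subcutaneous injection tail: 2.66/0.306 = 8.693; AUC_ev,0→∞ = 22.02375 + 8.693 = 30.71675 µg/mL·h
F = (AUC_ev/D_ev)/(AUC_iv/D_iv) = (30.71675/50)/(265.5015/50) = 0.614335/5.31003 = 0.1157

F = 0.116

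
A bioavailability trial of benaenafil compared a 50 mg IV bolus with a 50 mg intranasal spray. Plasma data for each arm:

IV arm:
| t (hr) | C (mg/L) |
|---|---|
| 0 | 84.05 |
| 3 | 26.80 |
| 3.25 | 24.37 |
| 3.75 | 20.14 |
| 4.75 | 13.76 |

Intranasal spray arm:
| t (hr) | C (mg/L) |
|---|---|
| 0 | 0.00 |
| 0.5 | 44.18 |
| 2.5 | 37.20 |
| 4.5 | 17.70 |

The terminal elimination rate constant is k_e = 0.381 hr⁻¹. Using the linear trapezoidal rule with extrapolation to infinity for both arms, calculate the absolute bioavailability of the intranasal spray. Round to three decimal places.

Trapezoidal AUC_0→4.75 (IV):
  [0→3]: (84.05+26.80)/2 × 3 = 166.275
  [3→3.25]: (26.80+24.37)/2 × 0.25 = 6.39625
  [3.25→3.75]: (24.37+20.14)/2 × 0.5 = 11.1275
  [3.75→4.75]: (20.14+13.76)/2 × 1 = 16.95
  Sum = 200.74875 mg/L·hr
IV tail: 13.76/0.381 = 36.115; AUC_iv,0→∞ = 200.74875 + 36.115 = 236.86375 mg/L·hr
Trapezoidal AUC_0→4.5 (intranasal spray):
  [0→0.5]: (0.00+44.18)/2 × 0.5 = 11.045
  [0.5→2.5]: (44.18+37.20)/2 × 2 = 81.38
  [2.5→4.5]: (37.20+17.70)/2 × 2 = 54.9
  Sum = 147.325 mg/L·hr
intranasal spray tail: 17.70/0.381 = 46.457; AUC_ev,0→∞ = 147.325 + 46.457 = 193.782 mg/L·hr
F = (AUC_ev/D_ev)/(AUC_iv/D_iv) = (193.782/50)/(236.86375/50) = 3.87564/4.737275 = 0.8181

F = 0.818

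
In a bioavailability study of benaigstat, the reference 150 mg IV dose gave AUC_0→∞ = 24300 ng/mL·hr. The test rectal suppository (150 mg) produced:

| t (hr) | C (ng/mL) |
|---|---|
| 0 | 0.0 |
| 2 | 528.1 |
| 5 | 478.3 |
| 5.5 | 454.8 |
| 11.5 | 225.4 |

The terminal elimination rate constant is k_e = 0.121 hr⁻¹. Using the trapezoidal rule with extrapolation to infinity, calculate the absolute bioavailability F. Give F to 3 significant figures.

F = 0.254

Trapezoidal AUC_0→11.5 (rectal suppository):
  [0→2]: (0.0+528.1)/2 × 2 = 528.1
  [2→5]: (528.1+478.3)/2 × 3 = 1509.6
  [5→5.5]: (478.3+454.8)/2 × 0.5 = 233.275
  [5.5→11.5]: (454.8+225.4)/2 × 6 = 2040.6
  Sum = 4311.575 ng/mL·hr
Tail: C_last/k_e = 225.4/0.121 = 1862.810
AUC_0→∞ (rectal suppository) = 4311.575 + 1862.810 = 6174.385 ng/mL·hr
F = (AUC_ev/D_ev)/(AUC_iv/D_iv) = (6174.385/150)/(24300/150) = 41.1626/162 = 0.2541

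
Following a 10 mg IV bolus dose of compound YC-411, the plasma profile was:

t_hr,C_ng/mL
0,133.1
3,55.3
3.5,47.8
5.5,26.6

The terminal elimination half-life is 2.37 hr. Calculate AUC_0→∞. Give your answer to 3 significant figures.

AUC = 474 ng/mL·hr

Trapezoidal AUC_0→5.5:
  [0→3]: (133.1+55.3)/2 × 3 = 282.6
  [3→3.5]: (55.3+47.8)/2 × 0.5 = 25.775
  [3.5→5.5]: (47.8+26.6)/2 × 2 = 74.4
  Sum = 382.775 ng/mL·hr
k_e = ln2 / t½ = 0.693147 / 2.37 = 0.2925 hr^-1
Extrapolated tail: C_last / k_e = 26.6 / 0.2925 = 90.940
AUC_0→∞ = 382.775 + 90.940 = 473.715 ng/mL·hr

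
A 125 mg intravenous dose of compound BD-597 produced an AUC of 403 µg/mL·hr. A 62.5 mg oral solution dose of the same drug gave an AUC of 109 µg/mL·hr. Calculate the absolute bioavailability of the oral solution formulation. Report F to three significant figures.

F = 0.541

F = (AUC_ev / D_ev) / (AUC_iv / D_iv)
  = (109/62.5) / (403/125)
  = 1.744 / 3.224 = 0.5409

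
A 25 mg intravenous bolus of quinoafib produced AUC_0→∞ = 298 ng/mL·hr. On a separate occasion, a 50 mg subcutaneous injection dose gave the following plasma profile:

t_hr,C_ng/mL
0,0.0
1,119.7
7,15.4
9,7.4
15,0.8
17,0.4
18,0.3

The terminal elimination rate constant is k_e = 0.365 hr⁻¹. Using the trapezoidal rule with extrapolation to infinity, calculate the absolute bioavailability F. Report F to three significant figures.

Trapezoidal AUC_0→18 (subcutaneous injection):
  [0→1]: (0.0+119.7)/2 × 1 = 59.85
  [1→7]: (119.7+15.4)/2 × 6 = 405.3
  [7→9]: (15.4+7.4)/2 × 2 = 22.8
  [9→15]: (7.4+0.8)/2 × 6 = 24.6
  [15→17]: (0.8+0.4)/2 × 2 = 1.2
  [17→18]: (0.4+0.3)/2 × 1 = 0.35
  Sum = 514.1 ng/mL·hr
Tail: C_last/k_e = 0.3/0.365 = 0.822
AUC_0→∞ (subcutaneous injection) = 514.1 + 0.822 = 514.922 ng/mL·hr
F = (AUC_ev/D_ev)/(AUC_iv/D_iv) = (514.922/50)/(298/25) = 10.29844/11.92 = 0.8640

F = 0.864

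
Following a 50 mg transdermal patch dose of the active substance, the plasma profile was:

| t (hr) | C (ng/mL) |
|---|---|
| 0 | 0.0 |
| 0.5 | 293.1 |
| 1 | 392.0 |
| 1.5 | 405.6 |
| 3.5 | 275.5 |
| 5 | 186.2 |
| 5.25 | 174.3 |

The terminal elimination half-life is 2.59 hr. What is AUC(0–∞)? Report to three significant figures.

Trapezoidal AUC_0→5.25:
  [0→0.5]: (0.0+293.1)/2 × 0.5 = 73.275
  [0.5→1]: (293.1+392.0)/2 × 0.5 = 171.275
  [1→1.5]: (392.0+405.6)/2 × 0.5 = 199.4
  [1.5→3.5]: (405.6+275.5)/2 × 2 = 681.1
  [3.5→5]: (275.5+186.2)/2 × 1.5 = 346.275
  [5→5.25]: (186.2+174.3)/2 × 0.25 = 45.0625
  Sum = 1516.3875 ng/mL·hr
k_e = ln2 / t½ = 0.693147 / 2.59 = 0.2676 hr^-1
Extrapolated tail: C_last / k_e = 174.3 / 0.2676 = 651.345
AUC_0→∞ = 1516.3875 + 651.345 = 2167.7325 ng/mL·hr

AUC = 2170 ng/mL·hr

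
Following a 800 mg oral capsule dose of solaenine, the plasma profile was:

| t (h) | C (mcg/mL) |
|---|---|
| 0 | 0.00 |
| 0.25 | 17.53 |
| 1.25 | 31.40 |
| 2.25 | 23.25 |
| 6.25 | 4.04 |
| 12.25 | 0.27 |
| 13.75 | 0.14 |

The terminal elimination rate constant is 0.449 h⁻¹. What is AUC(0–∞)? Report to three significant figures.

AUC = 122 mcg/mL·h

Trapezoidal AUC_0→13.75:
  [0→0.25]: (0.00+17.53)/2 × 0.25 = 2.19125
  [0.25→1.25]: (17.53+31.40)/2 × 1 = 24.465
  [1.25→2.25]: (31.40+23.25)/2 × 1 = 27.325
  [2.25→6.25]: (23.25+4.04)/2 × 4 = 54.58
  [6.25→12.25]: (4.04+0.27)/2 × 6 = 12.93
  [12.25→13.75]: (0.27+0.14)/2 × 1.5 = 0.3075
  Sum = 121.79875 mcg/mL·h
Extrapolated tail: C_last / k_e = 0.14 / 0.449 = 0.312
AUC_0→∞ = 121.79875 + 0.312 = 122.11075 mcg/mL·h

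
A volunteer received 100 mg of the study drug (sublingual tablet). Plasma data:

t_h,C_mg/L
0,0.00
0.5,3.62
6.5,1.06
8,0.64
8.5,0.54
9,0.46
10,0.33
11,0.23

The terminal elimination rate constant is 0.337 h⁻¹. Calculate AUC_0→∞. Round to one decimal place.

AUC = 18.1 mg/L·h

Trapezoidal AUC_0→11:
  [0→0.5]: (0.00+3.62)/2 × 0.5 = 0.905
  [0.5→6.5]: (3.62+1.06)/2 × 6 = 14.04
  [6.5→8]: (1.06+0.64)/2 × 1.5 = 1.275
  [8→8.5]: (0.64+0.54)/2 × 0.5 = 0.295
  [8.5→9]: (0.54+0.46)/2 × 0.5 = 0.25
  [9→10]: (0.46+0.33)/2 × 1 = 0.395
  [10→11]: (0.33+0.23)/2 × 1 = 0.28
  Sum = 17.44 mg/L·h
Extrapolated tail: C_last / k_e = 0.23 / 0.337 = 0.682
AUC_0→∞ = 17.44 + 0.682 = 18.122 mg/L·h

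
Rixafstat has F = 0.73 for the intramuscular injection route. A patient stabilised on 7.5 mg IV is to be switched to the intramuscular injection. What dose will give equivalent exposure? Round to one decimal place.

D_intramuscular = 10.3 mg

For equal systemic exposure: F × D_ev = D_iv
D_ev = D_iv / F = 7.5 / 0.73 = 10.274 mg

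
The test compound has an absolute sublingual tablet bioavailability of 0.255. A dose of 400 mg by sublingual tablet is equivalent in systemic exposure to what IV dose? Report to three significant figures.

Systemic exposure from an extravascular dose = F × D_ev, so the equivalent IV dose is F × D_ev.
D_iv = F × D_ev = 0.255 × 400 = 102 mg

D_iv = 102 mg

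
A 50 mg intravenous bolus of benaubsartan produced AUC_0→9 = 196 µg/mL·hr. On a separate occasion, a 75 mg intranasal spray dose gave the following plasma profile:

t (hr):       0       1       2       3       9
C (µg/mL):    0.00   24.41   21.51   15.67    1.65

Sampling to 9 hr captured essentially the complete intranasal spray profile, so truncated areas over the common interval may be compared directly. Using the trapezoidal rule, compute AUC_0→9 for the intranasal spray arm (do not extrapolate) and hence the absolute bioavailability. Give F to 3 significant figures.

F = 0.360

Trapezoidal AUC_0→9 (intranasal spray):
  [0→1]: (0.00+24.41)/2 × 1 = 12.205
  [1→2]: (24.41+21.51)/2 × 1 = 22.96
  [2→3]: (21.51+15.67)/2 × 1 = 18.59
  [3→9]: (15.67+1.65)/2 × 6 = 51.96
  Sum = 105.715 µg/mL·hr
F = (AUC_ev/D_ev)/(AUC_iv/D_iv) = (105.715/75)/(196/50) = 1.40953/3.92 = 0.3596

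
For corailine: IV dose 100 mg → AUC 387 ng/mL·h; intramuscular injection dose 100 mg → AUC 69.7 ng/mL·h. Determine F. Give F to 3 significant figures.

F = 0.180

F = (AUC_ev / D_ev) / (AUC_iv / D_iv)
  = (69.7/100) / (387/100)
  = 0.697 / 3.87 = 0.1801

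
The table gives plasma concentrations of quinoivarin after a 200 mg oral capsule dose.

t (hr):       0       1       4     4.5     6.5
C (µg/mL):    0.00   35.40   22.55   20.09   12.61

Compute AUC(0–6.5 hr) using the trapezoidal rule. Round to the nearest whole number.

Trapezoidal AUC_0→6.5:
  [0→1]: (0.00+35.40)/2 × 1 = 17.7
  [1→4]: (35.40+22.55)/2 × 3 = 86.925
  [4→4.5]: (22.55+20.09)/2 × 0.5 = 10.66
  [4.5→6.5]: (20.09+12.61)/2 × 2 = 32.7
  Sum = 147.985 µg/mL·hr

AUC = 148 µg/mL·hr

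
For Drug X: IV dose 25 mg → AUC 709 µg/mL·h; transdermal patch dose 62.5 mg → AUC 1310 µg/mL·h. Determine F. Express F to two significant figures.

F = 0.74

F = (AUC_ev / D_ev) / (AUC_iv / D_iv)
  = (1310/62.5) / (709/25)
  = 20.96 / 28.36 = 0.7391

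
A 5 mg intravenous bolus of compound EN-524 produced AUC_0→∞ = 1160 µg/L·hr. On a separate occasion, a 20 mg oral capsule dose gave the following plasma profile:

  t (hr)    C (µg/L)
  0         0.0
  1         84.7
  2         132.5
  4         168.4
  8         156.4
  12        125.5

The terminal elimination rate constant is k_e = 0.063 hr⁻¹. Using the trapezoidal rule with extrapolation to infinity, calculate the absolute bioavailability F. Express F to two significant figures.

Trapezoidal AUC_0→12 (oral capsule):
  [0→1]: (0.0+84.7)/2 × 1 = 42.35
  [1→2]: (84.7+132.5)/2 × 1 = 108.6
  [2→4]: (132.5+168.4)/2 × 2 = 300.9
  [4→8]: (168.4+156.4)/2 × 4 = 649.6
  [8→12]: (156.4+125.5)/2 × 4 = 563.8
  Sum = 1665.25 µg/L·hr
Tail: C_last/k_e = 125.5/0.063 = 1992.063
AUC_0→∞ (oral capsule) = 1665.25 + 1992.063 = 3657.313 µg/L·hr
F = (AUC_ev/D_ev)/(AUC_iv/D_iv) = (3657.313/20)/(1160/5) = 182.86565/232 = 0.7882

F = 0.79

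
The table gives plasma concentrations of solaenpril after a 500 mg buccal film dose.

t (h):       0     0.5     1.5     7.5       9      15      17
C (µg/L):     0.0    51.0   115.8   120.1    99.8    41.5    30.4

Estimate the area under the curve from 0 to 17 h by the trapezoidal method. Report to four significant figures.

Trapezoidal AUC_0→17:
  [0→0.5]: (0.0+51.0)/2 × 0.5 = 12.75
  [0.5→1.5]: (51.0+115.8)/2 × 1 = 83.4
  [1.5→7.5]: (115.8+120.1)/2 × 6 = 707.7
  [7.5→9]: (120.1+99.8)/2 × 1.5 = 164.925
  [9→15]: (99.8+41.5)/2 × 6 = 423.9
  [15→17]: (41.5+30.4)/2 × 2 = 71.9
  Sum = 1464.575 µg/L·h

AUC = 1465 µg/L·h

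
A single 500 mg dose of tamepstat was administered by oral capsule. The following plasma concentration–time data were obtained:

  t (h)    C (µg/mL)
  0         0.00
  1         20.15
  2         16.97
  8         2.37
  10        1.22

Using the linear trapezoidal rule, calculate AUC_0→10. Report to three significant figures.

Trapezoidal AUC_0→10:
  [0→1]: (0.00+20.15)/2 × 1 = 10.075
  [1→2]: (20.15+16.97)/2 × 1 = 18.56
  [2→8]: (16.97+2.37)/2 × 6 = 58.02
  [8→10]: (2.37+1.22)/2 × 2 = 3.59
  Sum = 90.245 µg/mL·h

AUC = 90.2 µg/mL·h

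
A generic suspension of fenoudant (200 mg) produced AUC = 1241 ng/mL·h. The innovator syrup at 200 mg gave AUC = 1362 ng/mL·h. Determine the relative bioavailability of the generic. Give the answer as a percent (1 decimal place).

F_rel = 91.1%

F_rel = (AUC_test/D_test) / (AUC_ref/D_ref)
      = (1241/200) / (1362/200)
      = 6.205 / 6.81 = 0.9112 = 91.12%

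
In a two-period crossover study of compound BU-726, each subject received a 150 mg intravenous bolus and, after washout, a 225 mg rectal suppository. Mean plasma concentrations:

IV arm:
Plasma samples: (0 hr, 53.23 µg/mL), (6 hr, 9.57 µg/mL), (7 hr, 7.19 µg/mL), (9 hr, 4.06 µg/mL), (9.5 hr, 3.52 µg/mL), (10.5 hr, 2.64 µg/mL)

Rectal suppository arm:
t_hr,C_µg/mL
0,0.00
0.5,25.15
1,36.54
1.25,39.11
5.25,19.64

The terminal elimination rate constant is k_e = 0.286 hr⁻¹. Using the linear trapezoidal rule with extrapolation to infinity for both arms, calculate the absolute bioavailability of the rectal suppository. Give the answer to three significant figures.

F = 0.652

Trapezoidal AUC_0→10.5 (IV):
  [0→6]: (53.23+9.57)/2 × 6 = 188.4
  [6→7]: (9.57+7.19)/2 × 1 = 8.38
  [7→9]: (7.19+4.06)/2 × 2 = 11.25
  [9→9.5]: (4.06+3.52)/2 × 0.5 = 1.895
  [9.5→10.5]: (3.52+2.64)/2 × 1 = 3.08
  Sum = 213.005 µg/mL·hr
IV tail: 2.64/0.286 = 9.231; AUC_iv,0→∞ = 213.005 + 9.231 = 222.236 µg/mL·hr
Trapezoidal AUC_0→5.25 (rectal suppository):
  [0→0.5]: (0.00+25.15)/2 × 0.5 = 6.2875
  [0.5→1]: (25.15+36.54)/2 × 0.5 = 15.4225
  [1→1.25]: (36.54+39.11)/2 × 0.25 = 9.45625
  [1.25→5.25]: (39.11+19.64)/2 × 4 = 117.5
  Sum = 148.66625 µg/mL·hr
rectal suppository tail: 19.64/0.286 = 68.671; AUC_ev,0→∞ = 148.66625 + 68.671 = 217.33725 µg/mL·hr
F = (AUC_ev/D_ev)/(AUC_iv/D_iv) = (217.33725/225)/(222.236/150) = 0.965943/1.48157 = 0.6520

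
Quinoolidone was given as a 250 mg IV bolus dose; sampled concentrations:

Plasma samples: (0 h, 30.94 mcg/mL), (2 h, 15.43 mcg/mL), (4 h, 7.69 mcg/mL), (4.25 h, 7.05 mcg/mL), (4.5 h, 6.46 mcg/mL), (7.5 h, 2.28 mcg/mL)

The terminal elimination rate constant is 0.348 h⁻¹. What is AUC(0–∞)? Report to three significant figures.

AUC = 92.7 mcg/mL·h

Trapezoidal AUC_0→7.5:
  [0→2]: (30.94+15.43)/2 × 2 = 46.37
  [2→4]: (15.43+7.69)/2 × 2 = 23.12
  [4→4.25]: (7.69+7.05)/2 × 0.25 = 1.8425
  [4.25→4.5]: (7.05+6.46)/2 × 0.25 = 1.68875
  [4.5→7.5]: (6.46+2.28)/2 × 3 = 13.11
  Sum = 86.13125 mcg/mL·h
Extrapolated tail: C_last / k_e = 2.28 / 0.348 = 6.552
AUC_0→∞ = 86.13125 + 6.552 = 92.68325 mcg/mL·h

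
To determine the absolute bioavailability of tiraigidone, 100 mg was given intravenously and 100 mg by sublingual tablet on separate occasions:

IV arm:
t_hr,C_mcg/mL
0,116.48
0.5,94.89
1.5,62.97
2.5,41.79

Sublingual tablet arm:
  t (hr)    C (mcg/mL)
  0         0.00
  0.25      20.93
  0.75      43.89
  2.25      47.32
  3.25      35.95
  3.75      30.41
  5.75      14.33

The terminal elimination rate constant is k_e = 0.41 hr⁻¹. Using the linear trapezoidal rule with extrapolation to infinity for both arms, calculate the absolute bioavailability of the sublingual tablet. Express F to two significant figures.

Trapezoidal AUC_0→2.5 (IV):
  [0→0.5]: (116.48+94.89)/2 × 0.5 = 52.8425
  [0.5→1.5]: (94.89+62.97)/2 × 1 = 78.93
  [1.5→2.5]: (62.97+41.79)/2 × 1 = 52.38
  Sum = 184.1525 mcg/mL·hr
IV tail: 41.79/0.41 = 101.927; AUC_iv,0→∞ = 184.1525 + 101.927 = 286.0795 mcg/mL·hr
Trapezoidal AUC_0→5.75 (sublingual tablet):
  [0→0.25]: (0.00+20.93)/2 × 0.25 = 2.61625
  [0.25→0.75]: (20.93+43.89)/2 × 0.5 = 16.205
  [0.75→2.25]: (43.89+47.32)/2 × 1.5 = 68.4075
  [2.25→3.25]: (47.32+35.95)/2 × 1 = 41.635
  [3.25→3.75]: (35.95+30.41)/2 × 0.5 = 16.59
  [3.75→5.75]: (30.41+14.33)/2 × 2 = 44.74
  Sum = 190.19375 mcg/mL·hr
sublingual tablet tail: 14.33/0.41 = 34.951; AUC_ev,0→∞ = 190.19375 + 34.951 = 225.14475 mcg/mL·hr
F = (AUC_ev/D_ev)/(AUC_iv/D_iv) = (225.14475/100)/(286.0795/100) = 2.2514475/2.860795 = 0.7870

F = 0.79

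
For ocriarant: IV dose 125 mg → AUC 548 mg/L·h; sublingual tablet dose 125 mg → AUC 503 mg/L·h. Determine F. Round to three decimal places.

F = (AUC_ev / D_ev) / (AUC_iv / D_iv)
  = (503/125) / (548/125)
  = 4.024 / 4.384 = 0.9179

F = 0.918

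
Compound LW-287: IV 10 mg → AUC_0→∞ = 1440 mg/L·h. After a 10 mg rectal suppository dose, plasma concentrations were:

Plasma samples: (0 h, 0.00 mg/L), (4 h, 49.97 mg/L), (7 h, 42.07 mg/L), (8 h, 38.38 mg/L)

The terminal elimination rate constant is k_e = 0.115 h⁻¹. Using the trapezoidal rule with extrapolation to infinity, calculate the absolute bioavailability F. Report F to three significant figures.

F = 0.425

Trapezoidal AUC_0→8 (rectal suppository):
  [0→4]: (0.00+49.97)/2 × 4 = 99.94
  [4→7]: (49.97+42.07)/2 × 3 = 138.06
  [7→8]: (42.07+38.38)/2 × 1 = 40.225
  Sum = 278.225 mg/L·h
Tail: C_last/k_e = 38.38/0.115 = 333.739
AUC_0→∞ (rectal suppository) = 278.225 + 333.739 = 611.964 mg/L·h
F = (AUC_ev/D_ev)/(AUC_iv/D_iv) = (611.964/10)/(1440/10) = 61.1964/144 = 0.4250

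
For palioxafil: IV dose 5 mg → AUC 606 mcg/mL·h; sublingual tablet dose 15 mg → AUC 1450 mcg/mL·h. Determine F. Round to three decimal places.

F = (AUC_ev / D_ev) / (AUC_iv / D_iv)
  = (1450/15) / (606/5)
  = 96.6667 / 121.2 = 0.7976

F = 0.798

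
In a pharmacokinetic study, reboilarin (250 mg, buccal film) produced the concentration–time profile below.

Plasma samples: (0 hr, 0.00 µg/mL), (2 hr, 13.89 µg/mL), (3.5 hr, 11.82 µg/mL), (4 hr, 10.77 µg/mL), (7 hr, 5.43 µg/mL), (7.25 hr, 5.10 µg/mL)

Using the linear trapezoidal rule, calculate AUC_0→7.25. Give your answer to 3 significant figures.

Trapezoidal AUC_0→7.25:
  [0→2]: (0.00+13.89)/2 × 2 = 13.89
  [2→3.5]: (13.89+11.82)/2 × 1.5 = 19.2825
  [3.5→4]: (11.82+10.77)/2 × 0.5 = 5.6475
  [4→7]: (10.77+5.43)/2 × 3 = 24.3
  [7→7.25]: (5.43+5.10)/2 × 0.25 = 1.31625
  Sum = 64.43625 µg/mL·hr

AUC = 64.4 µg/mL·hr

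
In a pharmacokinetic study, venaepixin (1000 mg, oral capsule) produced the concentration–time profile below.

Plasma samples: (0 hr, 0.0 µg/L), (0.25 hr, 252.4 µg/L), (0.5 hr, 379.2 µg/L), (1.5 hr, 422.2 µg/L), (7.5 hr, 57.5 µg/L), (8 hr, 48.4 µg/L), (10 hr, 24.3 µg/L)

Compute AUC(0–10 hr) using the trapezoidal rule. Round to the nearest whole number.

AUC = 2049 µg/L·hr

Trapezoidal AUC_0→10:
  [0→0.25]: (0.0+252.4)/2 × 0.25 = 31.55
  [0.25→0.5]: (252.4+379.2)/2 × 0.25 = 78.95
  [0.5→1.5]: (379.2+422.2)/2 × 1 = 400.7
  [1.5→7.5]: (422.2+57.5)/2 × 6 = 1439.1
  [7.5→8]: (57.5+48.4)/2 × 0.5 = 26.475
  [8→10]: (48.4+24.3)/2 × 2 = 72.7
  Sum = 2049.475 µg/L·hr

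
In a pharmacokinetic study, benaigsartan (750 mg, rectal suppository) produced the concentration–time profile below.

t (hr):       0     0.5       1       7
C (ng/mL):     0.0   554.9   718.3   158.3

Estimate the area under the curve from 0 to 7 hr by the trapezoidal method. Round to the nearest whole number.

Trapezoidal AUC_0→7:
  [0→0.5]: (0.0+554.9)/2 × 0.5 = 138.725
  [0.5→1]: (554.9+718.3)/2 × 0.5 = 318.3
  [1→7]: (718.3+158.3)/2 × 6 = 2629.8
  Sum = 3086.825 ng/mL·hr

AUC = 3087 ng/mL·hr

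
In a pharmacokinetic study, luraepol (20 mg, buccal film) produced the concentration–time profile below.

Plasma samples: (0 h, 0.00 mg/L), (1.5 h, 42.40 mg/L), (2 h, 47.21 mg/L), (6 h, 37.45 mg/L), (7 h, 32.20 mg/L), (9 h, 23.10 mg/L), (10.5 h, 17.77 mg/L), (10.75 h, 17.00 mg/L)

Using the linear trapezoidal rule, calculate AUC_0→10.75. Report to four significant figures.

AUC = 348.6 mg/L·h

Trapezoidal AUC_0→10.75:
  [0→1.5]: (0.00+42.40)/2 × 1.5 = 31.8
  [1.5→2]: (42.40+47.21)/2 × 0.5 = 22.4025
  [2→6]: (47.21+37.45)/2 × 4 = 169.32
  [6→7]: (37.45+32.20)/2 × 1 = 34.825
  [7→9]: (32.20+23.10)/2 × 2 = 55.3
  [9→10.5]: (23.10+17.77)/2 × 1.5 = 30.6525
  [10.5→10.75]: (17.77+17.00)/2 × 0.25 = 4.34625
  Sum = 348.64625 mg/L·h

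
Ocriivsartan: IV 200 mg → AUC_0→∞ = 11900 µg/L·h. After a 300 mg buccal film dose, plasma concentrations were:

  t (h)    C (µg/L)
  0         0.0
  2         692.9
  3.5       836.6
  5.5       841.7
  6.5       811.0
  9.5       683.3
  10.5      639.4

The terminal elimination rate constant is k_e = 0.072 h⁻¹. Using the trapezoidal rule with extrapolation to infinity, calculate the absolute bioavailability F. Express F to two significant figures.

F = 0.90

Trapezoidal AUC_0→10.5 (buccal film):
  [0→2]: (0.0+692.9)/2 × 2 = 692.9
  [2→3.5]: (692.9+836.6)/2 × 1.5 = 1147.125
  [3.5→5.5]: (836.6+841.7)/2 × 2 = 1678.3
  [5.5→6.5]: (841.7+811.0)/2 × 1 = 826.35
  [6.5→9.5]: (811.0+683.3)/2 × 3 = 2241.45
  [9.5→10.5]: (683.3+639.4)/2 × 1 = 661.35
  Sum = 7247.475 µg/L·h
Tail: C_last/k_e = 639.4/0.072 = 8880.556
AUC_0→∞ (buccal film) = 7247.475 + 8880.556 = 16128.031 µg/L·h
F = (AUC_ev/D_ev)/(AUC_iv/D_iv) = (16128.031/300)/(11900/200) = 53.7601/59.5 = 0.9035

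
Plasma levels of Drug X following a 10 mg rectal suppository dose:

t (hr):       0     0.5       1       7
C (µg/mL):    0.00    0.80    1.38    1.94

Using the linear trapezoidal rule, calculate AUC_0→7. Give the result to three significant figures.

Trapezoidal AUC_0→7:
  [0→0.5]: (0.00+0.80)/2 × 0.5 = 0.2
  [0.5→1]: (0.80+1.38)/2 × 0.5 = 0.545
  [1→7]: (1.38+1.94)/2 × 6 = 9.96
  Sum = 10.705 µg/mL·hr

AUC = 10.7 µg/mL·hr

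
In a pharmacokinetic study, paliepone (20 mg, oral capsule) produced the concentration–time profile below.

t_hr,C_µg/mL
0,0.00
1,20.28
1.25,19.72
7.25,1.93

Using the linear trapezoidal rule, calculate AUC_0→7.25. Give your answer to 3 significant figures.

AUC = 80.1 µg/mL·hr

Trapezoidal AUC_0→7.25:
  [0→1]: (0.00+20.28)/2 × 1 = 10.14
  [1→1.25]: (20.28+19.72)/2 × 0.25 = 5.0
  [1.25→7.25]: (19.72+1.93)/2 × 6 = 64.95
  Sum = 80.09 µg/mL·hr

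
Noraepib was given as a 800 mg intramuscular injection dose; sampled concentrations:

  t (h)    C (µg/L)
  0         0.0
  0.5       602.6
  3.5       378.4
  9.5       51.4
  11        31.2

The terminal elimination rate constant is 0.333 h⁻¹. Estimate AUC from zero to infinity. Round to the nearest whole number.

Trapezoidal AUC_0→11:
  [0→0.5]: (0.0+602.6)/2 × 0.5 = 150.65
  [0.5→3.5]: (602.6+378.4)/2 × 3 = 1471.5
  [3.5→9.5]: (378.4+51.4)/2 × 6 = 1289.4
  [9.5→11]: (51.4+31.2)/2 × 1.5 = 61.95
  Sum = 2973.5 µg/L·h
Extrapolated tail: C_last / k_e = 31.2 / 0.333 = 93.694
AUC_0→∞ = 2973.5 + 93.694 = 3067.194 µg/L·h

AUC = 3067 µg/L·h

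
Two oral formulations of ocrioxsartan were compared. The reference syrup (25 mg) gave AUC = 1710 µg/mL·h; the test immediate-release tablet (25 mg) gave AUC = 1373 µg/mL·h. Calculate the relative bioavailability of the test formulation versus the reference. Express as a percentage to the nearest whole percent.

F_rel = (AUC_test/D_test) / (AUC_ref/D_ref)
      = (1373/25) / (1710/25)
      = 54.92 / 68.4 = 0.8029 = 80.29%

F_rel = 80%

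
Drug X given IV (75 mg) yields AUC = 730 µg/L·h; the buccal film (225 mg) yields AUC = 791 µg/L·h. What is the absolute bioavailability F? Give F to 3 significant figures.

F = (AUC_ev / D_ev) / (AUC_iv / D_iv)
  = (791/225) / (730/75)
  = 3.51556 / 9.73333 = 0.3612

F = 0.361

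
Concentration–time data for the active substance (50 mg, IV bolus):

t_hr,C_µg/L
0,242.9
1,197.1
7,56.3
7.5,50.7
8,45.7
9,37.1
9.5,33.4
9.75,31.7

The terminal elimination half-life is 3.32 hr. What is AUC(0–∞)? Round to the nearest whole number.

Trapezoidal AUC_0→9.75:
  [0→1]: (242.9+197.1)/2 × 1 = 220.0
  [1→7]: (197.1+56.3)/2 × 6 = 760.2
  [7→7.5]: (56.3+50.7)/2 × 0.5 = 26.75
  [7.5→8]: (50.7+45.7)/2 × 0.5 = 24.1
  [8→9]: (45.7+37.1)/2 × 1 = 41.4
  [9→9.5]: (37.1+33.4)/2 × 0.5 = 17.625
  [9.5→9.75]: (33.4+31.7)/2 × 0.25 = 8.1375
  Sum = 1098.2125 µg/L·hr
k_e = ln2 / t½ = 0.693147 / 3.32 = 0.2088 hr^-1
Extrapolated tail: C_last / k_e = 31.7 / 0.2088 = 151.820
AUC_0→∞ = 1098.2125 + 151.820 = 1250.0325 µg/L·hr

AUC = 1250 µg/L·hr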